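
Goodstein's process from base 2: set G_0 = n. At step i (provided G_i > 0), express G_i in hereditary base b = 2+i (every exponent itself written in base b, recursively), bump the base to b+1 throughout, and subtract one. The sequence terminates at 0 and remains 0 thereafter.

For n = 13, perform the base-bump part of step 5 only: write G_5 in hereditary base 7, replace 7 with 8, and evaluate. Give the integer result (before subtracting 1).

13 —HB2→ 2^(2 + 1) + 2^2 + 1 —bump→ 3^(3 + 1) + 3^3 + 1 = 109 —(−1)→ 108
108 —HB3→ 3^(3 + 1) + 3^3 —bump→ 4^(4 + 1) + 4^4 = 1280 —(−1)→ 1279
1279 —HB4→ 4^(4 + 1) + 3·4^3 + 3·4^2 + 3·4 + 3 —bump→ 5^(5 + 1) + 3·5^3 + 3·5^2 + 3·5 + 3 = 16093 —(−1)→ 16092
16092 —HB5→ 5^(5 + 1) + 3·5^3 + 3·5^2 + 3·5 + 2 —bump→ 6^(6 + 1) + 3·6^3 + 3·6^2 + 3·6 + 2 = 280712 —(−1)→ 280711
280711 —HB6→ 6^(6 + 1) + 3·6^3 + 3·6^2 + 3·6 + 1 —bump→ 7^(7 + 1) + 3·7^3 + 3·7^2 + 3·7 + 1 = 5765999 —(−1)→ 5765998
5765998 —HB7→ 7^(7 + 1) + 3·7^3 + 3·7^2 + 3·7 —bump→ 8^(8 + 1) + 3·8^3 + 3·8^2 + 3·8 = 134219480 —(−1)→ 134219479

134219480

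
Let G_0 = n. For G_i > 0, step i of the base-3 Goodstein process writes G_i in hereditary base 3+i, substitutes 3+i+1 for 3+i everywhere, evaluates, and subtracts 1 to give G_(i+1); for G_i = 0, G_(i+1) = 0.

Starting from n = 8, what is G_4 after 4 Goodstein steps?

11

base 3: 8 = 2·3 + 2; at 4: 2·4 + 2 = 10; next = 9
base 4: 9 = 2·4 + 1; at 5: 2·5 + 1 = 11; next = 10
base 5: 10 = 2·5; at 6: 2·6 = 12; next = 11
base 6: 11 = 6 + 5; at 7: 7 + 5 = 12; next = 11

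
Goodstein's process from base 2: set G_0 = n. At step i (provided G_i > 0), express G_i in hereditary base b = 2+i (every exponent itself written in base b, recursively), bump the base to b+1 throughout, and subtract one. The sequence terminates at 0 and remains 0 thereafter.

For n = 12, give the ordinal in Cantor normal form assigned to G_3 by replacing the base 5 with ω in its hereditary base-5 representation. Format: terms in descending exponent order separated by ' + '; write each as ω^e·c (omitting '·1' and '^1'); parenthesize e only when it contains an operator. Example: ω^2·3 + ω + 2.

ω^(ω + 1) + ω^2·2 + ω·2

step 0: 12 = 2^(2 + 1) + 2^2; sub 3 for 2: 3^(3 + 1) + 3^3; = 108; G_1 = 108−1 = 107
step 1: 107 = 3^(3 + 1) + 2·3^2 + 2·3 + 2; sub 4 for 3: 4^(4 + 1) + 2·4^2 + 2·4 + 2; = 1066; G_2 = 1066−1 = 1065
step 2: 1065 = 4^(4 + 1) + 2·4^2 + 2·4 + 1; sub 5 for 4: 5^(5 + 1) + 2·5^2 + 2·5 + 1; = 15686; G_3 = 15686−1 = 15685
step 3: 15685 = 5^(5 + 1) + 2·5^2 + 2·5; sub 6 for 5: 6^(6 + 1) + 2·6^2 + 2·6; = 280020; G_4 = 280020−1 = 280019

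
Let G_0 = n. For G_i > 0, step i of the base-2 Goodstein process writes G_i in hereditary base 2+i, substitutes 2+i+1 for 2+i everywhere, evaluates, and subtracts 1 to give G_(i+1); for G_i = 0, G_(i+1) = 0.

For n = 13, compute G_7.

base 2: 13 = 2^(2 + 1) + 2^2 + 1; at 3: 3^(3 + 1) + 3^3 + 1 = 109; next = 108
base 3: 108 = 3^(3 + 1) + 3^3; at 4: 4^(4 + 1) + 4^4 = 1280; next = 1279
base 4: 1279 = 4^(4 + 1) + 3·4^3 + 3·4^2 + 3·4 + 3; at 5: 5^(5 + 1) + 3·5^3 + 3·5^2 + 3·5 + 3 = 16093; next = 16092
base 5: 16092 = 5^(5 + 1) + 3·5^3 + 3·5^2 + 3·5 + 2; at 6: 6^(6 + 1) + 3·6^3 + 3·6^2 + 3·6 + 2 = 280712; next = 280711
base 6: 280711 = 6^(6 + 1) + 3·6^3 + 3·6^2 + 3·6 + 1; at 7: 7^(7 + 1) + 3·7^3 + 3·7^2 + 3·7 + 1 = 5765999; next = 5765998
base 7: 5765998 = 7^(7 + 1) + 3·7^3 + 3·7^2 + 3·7; at 8: 8^(8 + 1) + 3·8^3 + 3·8^2 + 3·8 = 134219480; next = 134219479
base 8: 134219479 = 8^(8 + 1) + 3·8^3 + 3·8^2 + 2·8 + 7; at 9: 9^(9 + 1) + 3·9^3 + 3·9^2 + 2·9 + 7 = 3486786856; next = 3486786855

3486786855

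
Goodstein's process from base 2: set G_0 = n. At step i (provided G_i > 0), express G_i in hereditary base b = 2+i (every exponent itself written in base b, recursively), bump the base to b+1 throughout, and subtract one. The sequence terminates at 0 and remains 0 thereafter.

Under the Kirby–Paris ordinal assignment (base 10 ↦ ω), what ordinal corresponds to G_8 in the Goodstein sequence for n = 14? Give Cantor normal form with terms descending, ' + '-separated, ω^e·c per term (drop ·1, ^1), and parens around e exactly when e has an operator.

ω^(ω + 1) + ω^5·5 + ω^4·5 + ω^3·5 + ω^2·5 + ω·5 + 1

i=0: 14 = 2^(2 + 1) + 2^2 + 2 (b=2); 2→3: 3^(3 + 1) + 3^3 + 3 = 111; 111−1 = 110
i=1: 110 = 3^(3 + 1) + 3^3 + 2 (b=3); 3→4: 4^(4 + 1) + 4^4 + 2 = 1282; 1282−1 = 1281
i=2: 1281 = 4^(4 + 1) + 4^4 + 1 (b=4); 4→5: 5^(5 + 1) + 5^5 + 1 = 18751; 18751−1 = 18750
i=3: 18750 = 5^(5 + 1) + 5^5 (b=5); 5→6: 6^(6 + 1) + 6^6 = 326592; 326592−1 = 326591
i=4: 326591 = 6^(6 + 1) + 5·6^5 + 5·6^4 + 5·6^3 + 5·6^2 + 5·6 + 5 (b=6); 6→7: 7^(7 + 1) + 5·7^5 + 5·7^4 + 5·7^3 + 5·7^2 + 5·7 + 5 = 5862841; 5862841−1 = 5862840
i=5: 5862840 = 7^(7 + 1) + 5·7^5 + 5·7^4 + 5·7^3 + 5·7^2 + 5·7 + 4 (b=7); 7→8: 8^(8 + 1) + 5·8^5 + 5·8^4 + 5·8^3 + 5·8^2 + 5·8 + 4 = 134404972; 134404972−1 = 134404971
i=6: 134404971 = 8^(8 + 1) + 5·8^5 + 5·8^4 + 5·8^3 + 5·8^2 + 5·8 + 3 (b=8); 8→9: 9^(9 + 1) + 5·9^5 + 5·9^4 + 5·9^3 + 5·9^2 + 5·9 + 3 = 3487116549; 3487116549−1 = 3487116548
i=7: 3487116548 = 9^(9 + 1) + 5·9^5 + 5·9^4 + 5·9^3 + 5·9^2 + 5·9 + 2 (b=9); 9→10: 10^(10 + 1) + 5·10^5 + 5·10^4 + 5·10^3 + 5·10^2 + 5·10 + 2 = 100000555552; 100000555552−1 = 100000555551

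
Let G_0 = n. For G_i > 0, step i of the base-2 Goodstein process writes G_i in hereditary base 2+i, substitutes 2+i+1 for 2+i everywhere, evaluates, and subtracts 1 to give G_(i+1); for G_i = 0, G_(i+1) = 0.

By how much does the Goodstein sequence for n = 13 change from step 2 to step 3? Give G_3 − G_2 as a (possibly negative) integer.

14813

i=0: 13 = 2^(2 + 1) + 2^2 + 1 (b=2); 2→3: 3^(3 + 1) + 3^3 + 1 = 109; 109−1 = 108
i=1: 108 = 3^(3 + 1) + 3^3 (b=3); 3→4: 4^(4 + 1) + 4^4 = 1280; 1280−1 = 1279
i=2: 1279 = 4^(4 + 1) + 3·4^3 + 3·4^2 + 3·4 + 3 (b=4); 4→5: 5^(5 + 1) + 3·5^3 + 3·5^2 + 3·5 + 3 = 16093; 16093−1 = 16092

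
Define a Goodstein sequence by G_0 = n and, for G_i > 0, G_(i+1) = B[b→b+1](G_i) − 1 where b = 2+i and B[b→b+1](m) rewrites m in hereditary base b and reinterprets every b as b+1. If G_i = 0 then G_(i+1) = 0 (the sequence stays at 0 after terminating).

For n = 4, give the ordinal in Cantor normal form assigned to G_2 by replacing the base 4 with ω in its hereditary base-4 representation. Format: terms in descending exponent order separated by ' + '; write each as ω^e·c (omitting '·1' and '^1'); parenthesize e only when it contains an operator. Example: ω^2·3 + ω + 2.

ω^2·2 + ω·2 + 1

base 2: 4 = 2^2; at 3: 3^3 = 27; next = 26
base 3: 26 = 2·3^2 + 2·3 + 2; at 4: 2·4^2 + 2·4 + 2 = 42; next = 41
base 4: 41 = 2·4^2 + 2·4 + 1; at 5: 2·5^2 + 2·5 + 1 = 61; next = 60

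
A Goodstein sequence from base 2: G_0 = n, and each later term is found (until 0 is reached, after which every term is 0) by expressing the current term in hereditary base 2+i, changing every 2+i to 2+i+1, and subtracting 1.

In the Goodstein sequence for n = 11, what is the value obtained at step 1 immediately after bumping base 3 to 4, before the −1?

1028

(0) 11|_2 = 2^(2 + 1) + 2 + 1 ↦ 3^(3 + 1) + 3 + 1|_3 = 85 ⇒ 84
(1) 84|_3 = 3^(3 + 1) + 3 ↦ 4^(4 + 1) + 4|_4 = 1028 ⇒ 1027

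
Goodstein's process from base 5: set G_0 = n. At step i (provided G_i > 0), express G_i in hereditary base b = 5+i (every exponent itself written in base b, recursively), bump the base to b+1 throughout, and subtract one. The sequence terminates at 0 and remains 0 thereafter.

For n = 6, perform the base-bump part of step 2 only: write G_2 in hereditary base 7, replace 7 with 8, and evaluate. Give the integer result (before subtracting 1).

6

i=0: 6 = 5 + 1 (b=5); 5→6: 6 + 1 = 7; 7−1 = 6
i=1: 6 = 6 (b=6); 6→7: 7 = 7; 7−1 = 6
i=2: 6 = 6 (b=7); 7→8: 6 = 6; 6−1 = 5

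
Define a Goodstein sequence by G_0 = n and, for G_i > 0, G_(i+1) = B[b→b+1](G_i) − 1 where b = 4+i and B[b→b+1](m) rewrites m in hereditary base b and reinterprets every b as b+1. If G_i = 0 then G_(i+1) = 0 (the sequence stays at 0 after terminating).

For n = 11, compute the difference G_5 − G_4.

0

base 4: 11 = 2·4 + 3; at 5: 2·5 + 3 = 13; next = 12
base 5: 12 = 2·5 + 2; at 6: 2·6 + 2 = 14; next = 13
base 6: 13 = 2·6 + 1; at 7: 2·7 + 1 = 15; next = 14
base 7: 14 = 2·7; at 8: 2·8 = 16; next = 15
base 8: 15 = 8 + 7; at 9: 9 + 7 = 16; next = 15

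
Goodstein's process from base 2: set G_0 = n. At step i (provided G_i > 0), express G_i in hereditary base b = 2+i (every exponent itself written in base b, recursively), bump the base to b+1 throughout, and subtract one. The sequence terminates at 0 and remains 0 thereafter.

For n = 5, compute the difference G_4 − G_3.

308

(0) 5|_2 = 2^2 + 1 ↦ 3^3 + 1|_3 = 28 ⇒ 27
(1) 27|_3 = 3^3 ↦ 4^4|_4 = 256 ⇒ 255
(2) 255|_4 = 3·4^3 + 3·4^2 + 3·4 + 3 ↦ 3·5^3 + 3·5^2 + 3·5 + 3|_5 = 468 ⇒ 467
(3) 467|_5 = 3·5^3 + 3·5^2 + 3·5 + 2 ↦ 3·6^3 + 3·6^2 + 3·6 + 2|_6 = 776 ⇒ 775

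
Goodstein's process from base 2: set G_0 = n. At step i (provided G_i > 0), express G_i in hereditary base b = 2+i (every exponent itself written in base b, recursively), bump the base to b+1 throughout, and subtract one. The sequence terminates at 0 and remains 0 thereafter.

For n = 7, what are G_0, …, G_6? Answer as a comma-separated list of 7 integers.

7, 30, 259, 3127, 46657, 823543, 16777215

G_0=7  [base 2] 2^2 + 2 + 1  →[2↦3]→  3^3 + 3 + 1 = 31  −1 ⇒ G_1=30
G_1=30  [base 3] 3^3 + 3  →[3↦4]→  4^4 + 4 = 260  −1 ⇒ G_2=259
G_2=259  [base 4] 4^4 + 3  →[4↦5]→  5^5 + 3 = 3128  −1 ⇒ G_3=3127
G_3=3127  [base 5] 5^5 + 2  →[5↦6]→  6^6 + 2 = 46658  −1 ⇒ G_4=46657
G_4=46657  [base 6] 6^6 + 1  →[6↦7]→  7^7 + 1 = 823544  −1 ⇒ G_5=823543
G_5=823543  [base 7] 7^7  →[7↦8]→  8^8 = 16777216  −1 ⇒ G_6=16777215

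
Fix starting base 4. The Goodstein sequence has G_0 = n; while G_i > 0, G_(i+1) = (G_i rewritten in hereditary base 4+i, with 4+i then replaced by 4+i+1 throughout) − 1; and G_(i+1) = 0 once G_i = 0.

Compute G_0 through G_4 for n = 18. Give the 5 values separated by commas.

base 4: 18 = 4^2 + 2; at 5: 5^2 + 2 = 27; next = 26
base 5: 26 = 5^2 + 1; at 6: 6^2 + 1 = 37; next = 36
base 6: 36 = 6^2; at 7: 7^2 = 49; next = 48
base 7: 48 = 6·7 + 6; at 8: 6·8 + 6 = 54; next = 53

18, 26, 36, 48, 53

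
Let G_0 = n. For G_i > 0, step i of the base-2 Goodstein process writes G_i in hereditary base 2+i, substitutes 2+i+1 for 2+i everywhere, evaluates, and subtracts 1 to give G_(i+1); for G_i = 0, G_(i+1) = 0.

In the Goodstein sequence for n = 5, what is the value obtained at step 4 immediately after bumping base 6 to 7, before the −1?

1198

i=0: 5 = 2^2 + 1 (b=2); 2→3: 3^3 + 1 = 28; 28−1 = 27
i=1: 27 = 3^3 (b=3); 3→4: 4^4 = 256; 256−1 = 255
i=2: 255 = 3·4^3 + 3·4^2 + 3·4 + 3 (b=4); 4→5: 3·5^3 + 3·5^2 + 3·5 + 3 = 468; 468−1 = 467
i=3: 467 = 3·5^3 + 3·5^2 + 3·5 + 2 (b=5); 5→6: 3·6^3 + 3·6^2 + 3·6 + 2 = 776; 776−1 = 775
i=4: 775 = 3·6^3 + 3·6^2 + 3·6 + 1 (b=6); 6→7: 3·7^3 + 3·7^2 + 3·7 + 1 = 1198; 1198−1 = 1197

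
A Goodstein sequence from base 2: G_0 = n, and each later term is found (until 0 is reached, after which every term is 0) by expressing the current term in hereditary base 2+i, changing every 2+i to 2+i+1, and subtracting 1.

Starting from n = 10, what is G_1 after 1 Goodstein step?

i=0: 10 = 2^(2 + 1) + 2 (b=2); 2→3: 3^(3 + 1) + 3 = 84; 84−1 = 83
i=1: 83 = 3^(3 + 1) + 2 (b=3); 3→4: 4^(4 + 1) + 2 = 1026; 1026−1 = 1025

83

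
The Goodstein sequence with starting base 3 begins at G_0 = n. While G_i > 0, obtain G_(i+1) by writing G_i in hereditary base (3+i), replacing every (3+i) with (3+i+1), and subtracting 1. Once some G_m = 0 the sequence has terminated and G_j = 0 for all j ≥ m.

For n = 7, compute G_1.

7 —HB3→ 2·3 + 1 —bump→ 2·4 + 1 = 9 —(−1)→ 8
8 —HB4→ 2·4 —bump→ 2·5 = 10 —(−1)→ 9

8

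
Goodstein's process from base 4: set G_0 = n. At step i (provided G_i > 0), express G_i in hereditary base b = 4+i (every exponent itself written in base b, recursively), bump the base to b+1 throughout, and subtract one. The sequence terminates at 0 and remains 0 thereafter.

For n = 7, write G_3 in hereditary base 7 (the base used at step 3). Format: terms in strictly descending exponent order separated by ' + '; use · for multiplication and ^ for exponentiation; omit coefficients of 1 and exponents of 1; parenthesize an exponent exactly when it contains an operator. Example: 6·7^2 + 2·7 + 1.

i=0: 7 = 4 + 3 (b=4); 4→5: 5 + 3 = 8; 8−1 = 7
i=1: 7 = 5 + 2 (b=5); 5→6: 6 + 2 = 8; 8−1 = 7
i=2: 7 = 6 + 1 (b=6); 6→7: 7 + 1 = 8; 8−1 = 7
i=3: 7 = 7 (b=7); 7→8: 8 = 8; 8−1 = 7

7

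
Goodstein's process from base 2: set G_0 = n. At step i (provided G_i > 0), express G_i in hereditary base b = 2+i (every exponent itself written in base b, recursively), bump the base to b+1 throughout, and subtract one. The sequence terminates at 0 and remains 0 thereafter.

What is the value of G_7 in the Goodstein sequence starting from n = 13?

3486786855

G_0 = 13. HB_2(13) = 2^(2 + 1) + 2^2 + 1. Bump = 109. G_1 = 108.
G_1 = 108. HB_3(108) = 3^(3 + 1) + 3^3. Bump = 1280. G_2 = 1279.
G_2 = 1279. HB_4(1279) = 4^(4 + 1) + 3·4^3 + 3·4^2 + 3·4 + 3. Bump = 16093. G_3 = 16092.
G_3 = 16092. HB_5(16092) = 5^(5 + 1) + 3·5^3 + 3·5^2 + 3·5 + 2. Bump = 280712. G_4 = 280711.
G_4 = 280711. HB_6(280711) = 6^(6 + 1) + 3·6^3 + 3·6^2 + 3·6 + 1. Bump = 5765999. G_5 = 5765998.
G_5 = 5765998. HB_7(5765998) = 7^(7 + 1) + 3·7^3 + 3·7^2 + 3·7. Bump = 134219480. G_6 = 134219479.
G_6 = 134219479. HB_8(134219479) = 8^(8 + 1) + 3·8^3 + 3·8^2 + 2·8 + 7. Bump = 3486786856. G_7 = 3486786855.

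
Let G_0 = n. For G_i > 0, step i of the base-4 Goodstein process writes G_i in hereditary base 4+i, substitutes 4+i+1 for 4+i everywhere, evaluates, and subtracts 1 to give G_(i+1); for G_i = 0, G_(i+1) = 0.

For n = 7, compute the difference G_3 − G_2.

7 —HB4→ 4 + 3 —bump→ 5 + 3 = 8 —(−1)→ 7
7 —HB5→ 5 + 2 —bump→ 6 + 2 = 8 —(−1)→ 7
7 —HB6→ 6 + 1 —bump→ 7 + 1 = 8 —(−1)→ 7

0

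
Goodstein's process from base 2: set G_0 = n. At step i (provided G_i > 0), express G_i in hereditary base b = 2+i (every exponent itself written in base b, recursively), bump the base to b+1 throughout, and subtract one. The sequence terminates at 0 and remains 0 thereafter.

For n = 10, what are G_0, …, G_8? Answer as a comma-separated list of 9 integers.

base 2: 10 = 2^(2 + 1) + 2; at 3: 3^(3 + 1) + 3 = 84; next = 83
base 3: 83 = 3^(3 + 1) + 2; at 4: 4^(4 + 1) + 2 = 1026; next = 1025
base 4: 1025 = 4^(4 + 1) + 1; at 5: 5^(5 + 1) + 1 = 15626; next = 15625
base 5: 15625 = 5^(5 + 1); at 6: 6^(6 + 1) = 279936; next = 279935
base 6: 279935 = 5·6^6 + 5·6^5 + 5·6^4 + 5·6^3 + 5·6^2 + 5·6 + 5; at 7: 5·7^7 + 5·7^5 + 5·7^4 + 5·7^3 + 5·7^2 + 5·7 + 5 = 4215755; next = 4215754
base 7: 4215754 = 5·7^7 + 5·7^5 + 5·7^4 + 5·7^3 + 5·7^2 + 5·7 + 4; at 8: 5·8^8 + 5·8^5 + 5·8^4 + 5·8^3 + 5·8^2 + 5·8 + 4 = 84073324; next = 84073323
base 8: 84073323 = 5·8^8 + 5·8^5 + 5·8^4 + 5·8^3 + 5·8^2 + 5·8 + 3; at 9: 5·9^9 + 5·9^5 + 5·9^4 + 5·9^3 + 5·9^2 + 5·9 + 3 = 1937434593; next = 1937434592
base 9: 1937434592 = 5·9^9 + 5·9^5 + 5·9^4 + 5·9^3 + 5·9^2 + 5·9 + 2; at 10: 5·10^10 + 5·10^5 + 5·10^4 + 5·10^3 + 5·10^2 + 5·10 + 2 = 50000555552; next = 50000555551

10, 83, 1025, 15625, 279935, 4215754, 84073323, 1937434592, 50000555551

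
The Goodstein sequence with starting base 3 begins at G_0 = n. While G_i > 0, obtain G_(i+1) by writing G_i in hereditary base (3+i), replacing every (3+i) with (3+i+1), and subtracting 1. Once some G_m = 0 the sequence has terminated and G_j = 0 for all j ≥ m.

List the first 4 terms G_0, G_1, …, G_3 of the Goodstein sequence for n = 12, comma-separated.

G_0 = 12. HB_3(12) = 3^2 + 3. Bump = 20. G_1 = 19.
G_1 = 19. HB_4(19) = 4^2 + 3. Bump = 28. G_2 = 27.
G_2 = 27. HB_5(27) = 5^2 + 2. Bump = 38. G_3 = 37.

12, 19, 27, 37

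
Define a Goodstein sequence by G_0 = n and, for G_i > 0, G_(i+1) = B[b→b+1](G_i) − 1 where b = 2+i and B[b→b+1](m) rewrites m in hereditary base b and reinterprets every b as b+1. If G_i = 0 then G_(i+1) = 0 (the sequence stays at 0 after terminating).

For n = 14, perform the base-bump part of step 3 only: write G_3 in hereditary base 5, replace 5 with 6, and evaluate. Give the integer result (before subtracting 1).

326592

[0] 14 ≡ 2^(2 + 1) + 2^2 + 2 (base 2). Lift 3: 111. −1: 110.
[1] 110 ≡ 3^(3 + 1) + 3^3 + 2 (base 3). Lift 4: 1282. −1: 1281.
[2] 1281 ≡ 4^(4 + 1) + 4^4 + 1 (base 4). Lift 5: 18751. −1: 18750.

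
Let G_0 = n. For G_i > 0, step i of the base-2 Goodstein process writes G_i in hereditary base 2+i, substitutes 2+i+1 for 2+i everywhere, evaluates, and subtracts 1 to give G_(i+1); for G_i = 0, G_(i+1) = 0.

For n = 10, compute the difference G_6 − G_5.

79857569

[0] 10 ≡ 2^(2 + 1) + 2 (base 2). Lift 3: 84. −1: 83.
[1] 83 ≡ 3^(3 + 1) + 2 (base 3). Lift 4: 1026. −1: 1025.
[2] 1025 ≡ 4^(4 + 1) + 1 (base 4). Lift 5: 15626. −1: 15625.
[3] 15625 ≡ 5^(5 + 1) (base 5). Lift 6: 279936. −1: 279935.
[4] 279935 ≡ 5·6^6 + 5·6^5 + 5·6^4 + 5·6^3 + 5·6^2 + 5·6 + 5 (base 6). Lift 7: 4215755. −1: 4215754.
[5] 4215754 ≡ 5·7^7 + 5·7^5 + 5·7^4 + 5·7^3 + 5·7^2 + 5·7 + 4 (base 7). Lift 8: 84073324. −1: 84073323.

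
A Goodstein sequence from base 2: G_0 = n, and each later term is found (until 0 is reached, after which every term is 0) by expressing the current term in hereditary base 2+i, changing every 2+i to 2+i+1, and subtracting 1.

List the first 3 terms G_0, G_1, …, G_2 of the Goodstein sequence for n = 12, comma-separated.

base 2: 12 = 2^(2 + 1) + 2^2; at 3: 3^(3 + 1) + 3^3 = 108; next = 107
base 3: 107 = 3^(3 + 1) + 2·3^2 + 2·3 + 2; at 4: 4^(4 + 1) + 2·4^2 + 2·4 + 2 = 1066; next = 1065

12, 107, 1065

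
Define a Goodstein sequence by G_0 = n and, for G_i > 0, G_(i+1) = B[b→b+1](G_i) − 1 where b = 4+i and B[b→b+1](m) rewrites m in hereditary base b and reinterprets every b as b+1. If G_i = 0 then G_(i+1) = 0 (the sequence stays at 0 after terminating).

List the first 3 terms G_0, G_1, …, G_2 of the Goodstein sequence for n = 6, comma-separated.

6, 6, 6

(0) 6|_4 = 4 + 2 ↦ 5 + 2|_5 = 7 ⇒ 6
(1) 6|_5 = 5 + 1 ↦ 6 + 1|_6 = 7 ⇒ 6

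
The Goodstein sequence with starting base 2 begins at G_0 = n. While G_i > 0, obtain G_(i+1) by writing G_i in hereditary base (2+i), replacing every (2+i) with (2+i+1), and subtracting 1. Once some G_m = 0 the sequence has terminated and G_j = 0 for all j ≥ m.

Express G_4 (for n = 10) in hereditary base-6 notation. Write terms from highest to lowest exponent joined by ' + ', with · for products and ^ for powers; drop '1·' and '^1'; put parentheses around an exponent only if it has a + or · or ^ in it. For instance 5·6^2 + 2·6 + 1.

5·6^6 + 5·6^5 + 5·6^4 + 5·6^3 + 5·6^2 + 5·6 + 5

G_0=10  [base 2] 2^(2 + 1) + 2  →[2↦3]→  3^(3 + 1) + 3 = 84  −1 ⇒ G_1=83
G_1=83  [base 3] 3^(3 + 1) + 2  →[3↦4]→  4^(4 + 1) + 2 = 1026  −1 ⇒ G_2=1025
G_2=1025  [base 4] 4^(4 + 1) + 1  →[4↦5]→  5^(5 + 1) + 1 = 15626  −1 ⇒ G_3=15625
G_3=15625  [base 5] 5^(5 + 1)  →[5↦6]→  6^(6 + 1) = 279936  −1 ⇒ G_4=279935
G_4=279935  [base 6] 5·6^6 + 5·6^5 + 5·6^4 + 5·6^3 + 5·6^2 + 5·6 + 5  →[6↦7]→  5·7^7 + 5·7^5 + 5·7^4 + 5·7^3 + 5·7^2 + 5·7 + 5 = 4215755  −1 ⇒ G_5=4215754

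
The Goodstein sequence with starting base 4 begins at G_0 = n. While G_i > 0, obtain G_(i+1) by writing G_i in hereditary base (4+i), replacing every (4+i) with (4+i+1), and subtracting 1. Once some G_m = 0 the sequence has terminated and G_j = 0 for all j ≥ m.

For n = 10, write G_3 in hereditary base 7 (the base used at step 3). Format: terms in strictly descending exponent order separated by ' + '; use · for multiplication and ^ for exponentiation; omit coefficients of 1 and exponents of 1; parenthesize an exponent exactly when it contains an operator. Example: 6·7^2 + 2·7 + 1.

i=0: 10 = 2·4 + 2 (b=4); 4→5: 2·5 + 2 = 12; 12−1 = 11
i=1: 11 = 2·5 + 1 (b=5); 5→6: 2·6 + 1 = 13; 13−1 = 12
i=2: 12 = 2·6 (b=6); 6→7: 2·7 = 14; 14−1 = 13

7 + 6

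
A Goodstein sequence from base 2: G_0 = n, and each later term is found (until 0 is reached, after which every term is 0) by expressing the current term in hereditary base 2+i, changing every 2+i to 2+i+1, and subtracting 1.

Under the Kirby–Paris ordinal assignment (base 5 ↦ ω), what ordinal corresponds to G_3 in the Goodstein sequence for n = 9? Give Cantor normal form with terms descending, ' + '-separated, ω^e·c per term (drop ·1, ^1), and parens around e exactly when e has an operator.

ω^ω·3 + ω^3·3 + ω^2·3 + ω·3 + 2

base 2: 9 = 2^(2 + 1) + 1; at 3: 3^(3 + 1) + 1 = 82; next = 81
base 3: 81 = 3^(3 + 1); at 4: 4^(4 + 1) = 1024; next = 1023
base 4: 1023 = 3·4^4 + 3·4^3 + 3·4^2 + 3·4 + 3; at 5: 3·5^5 + 3·5^3 + 3·5^2 + 3·5 + 3 = 9843; next = 9842
base 5: 9842 = 3·5^5 + 3·5^3 + 3·5^2 + 3·5 + 2; at 6: 3·6^6 + 3·6^3 + 3·6^2 + 3·6 + 2 = 140744; next = 140743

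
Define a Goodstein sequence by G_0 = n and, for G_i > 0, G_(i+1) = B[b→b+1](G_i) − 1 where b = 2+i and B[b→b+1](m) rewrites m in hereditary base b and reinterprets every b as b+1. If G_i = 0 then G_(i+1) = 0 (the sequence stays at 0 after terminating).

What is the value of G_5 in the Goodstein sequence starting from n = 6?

98039

6 —HB2→ 2^2 + 2 —bump→ 3^3 + 3 = 30 —(−1)→ 29
29 —HB3→ 3^3 + 2 —bump→ 4^4 + 2 = 258 —(−1)→ 257
257 —HB4→ 4^4 + 1 —bump→ 5^5 + 1 = 3126 —(−1)→ 3125
3125 —HB5→ 5^5 —bump→ 6^6 = 46656 —(−1)→ 46655
46655 —HB6→ 5·6^5 + 5·6^4 + 5·6^3 + 5·6^2 + 5·6 + 5 —bump→ 5·7^5 + 5·7^4 + 5·7^3 + 5·7^2 + 5·7 + 5 = 98040 —(−1)→ 98039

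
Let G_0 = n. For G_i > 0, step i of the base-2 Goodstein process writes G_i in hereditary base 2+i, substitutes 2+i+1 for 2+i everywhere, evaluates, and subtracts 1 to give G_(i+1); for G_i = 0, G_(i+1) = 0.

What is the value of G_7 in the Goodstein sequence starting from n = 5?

2454

base 2: 5 = 2^2 + 1; at 3: 3^3 + 1 = 28; next = 27
base 3: 27 = 3^3; at 4: 4^4 = 256; next = 255
base 4: 255 = 3·4^3 + 3·4^2 + 3·4 + 3; at 5: 3·5^3 + 3·5^2 + 3·5 + 3 = 468; next = 467
base 5: 467 = 3·5^3 + 3·5^2 + 3·5 + 2; at 6: 3·6^3 + 3·6^2 + 3·6 + 2 = 776; next = 775
base 6: 775 = 3·6^3 + 3·6^2 + 3·6 + 1; at 7: 3·7^3 + 3·7^2 + 3·7 + 1 = 1198; next = 1197
base 7: 1197 = 3·7^3 + 3·7^2 + 3·7; at 8: 3·8^3 + 3·8^2 + 3·8 = 1752; next = 1751
base 8: 1751 = 3·8^3 + 3·8^2 + 2·8 + 7; at 9: 3·9^3 + 3·9^2 + 2·9 + 7 = 2455; next = 2454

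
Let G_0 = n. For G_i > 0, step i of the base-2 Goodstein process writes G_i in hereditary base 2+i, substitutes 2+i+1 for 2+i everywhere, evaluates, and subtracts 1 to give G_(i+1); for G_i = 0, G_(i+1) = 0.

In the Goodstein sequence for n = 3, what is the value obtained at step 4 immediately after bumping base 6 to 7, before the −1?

1

i=0: 3 = 2 + 1 (b=2); 2→3: 3 + 1 = 4; 4−1 = 3
i=1: 3 = 3 (b=3); 3→4: 4 = 4; 4−1 = 3
i=2: 3 = 3 (b=4); 4→5: 3 = 3; 3−1 = 2
i=3: 2 = 2 (b=5); 5→6: 2 = 2; 2−1 = 1
i=4: 1 = 1 (b=6); 6→7: 1 = 1; 1−1 = 0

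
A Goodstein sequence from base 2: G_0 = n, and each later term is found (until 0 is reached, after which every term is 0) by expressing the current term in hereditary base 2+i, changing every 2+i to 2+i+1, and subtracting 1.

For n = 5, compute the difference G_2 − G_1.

228

i=0: 5 = 2^2 + 1 (b=2); 2→3: 3^3 + 1 = 28; 28−1 = 27
i=1: 27 = 3^3 (b=3); 3→4: 4^4 = 256; 256−1 = 255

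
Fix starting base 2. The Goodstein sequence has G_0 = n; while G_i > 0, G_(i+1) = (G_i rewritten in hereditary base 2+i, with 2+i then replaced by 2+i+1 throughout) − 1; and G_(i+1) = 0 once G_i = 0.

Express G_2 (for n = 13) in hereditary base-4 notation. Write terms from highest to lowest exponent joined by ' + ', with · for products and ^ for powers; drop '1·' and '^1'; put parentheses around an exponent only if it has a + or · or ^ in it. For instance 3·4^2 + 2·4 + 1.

4^(4 + 1) + 3·4^3 + 3·4^2 + 3·4 + 3

i=0: 13 = 2^(2 + 1) + 2^2 + 1 (b=2); 2→3: 3^(3 + 1) + 3^3 + 1 = 109; 109−1 = 108
i=1: 108 = 3^(3 + 1) + 3^3 (b=3); 3→4: 4^(4 + 1) + 4^4 = 1280; 1280−1 = 1279
i=2: 1279 = 4^(4 + 1) + 3·4^3 + 3·4^2 + 3·4 + 3 (b=4); 4→5: 5^(5 + 1) + 3·5^3 + 3·5^2 + 3·5 + 3 = 16093; 16093−1 = 16092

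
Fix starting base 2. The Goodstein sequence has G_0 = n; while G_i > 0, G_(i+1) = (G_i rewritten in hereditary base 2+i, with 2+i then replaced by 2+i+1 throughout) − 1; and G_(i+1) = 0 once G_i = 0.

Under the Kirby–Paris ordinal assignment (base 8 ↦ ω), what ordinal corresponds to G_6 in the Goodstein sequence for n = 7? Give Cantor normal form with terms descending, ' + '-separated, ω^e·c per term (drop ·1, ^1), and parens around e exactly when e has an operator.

ω^7·7 + ω^6·7 + ω^5·7 + ω^4·7 + ω^3·7 + ω^2·7 + ω·7 + 7

base 2: 7 = 2^2 + 2 + 1; at 3: 3^3 + 3 + 1 = 31; next = 30
base 3: 30 = 3^3 + 3; at 4: 4^4 + 4 = 260; next = 259
base 4: 259 = 4^4 + 3; at 5: 5^5 + 3 = 3128; next = 3127
base 5: 3127 = 5^5 + 2; at 6: 6^6 + 2 = 46658; next = 46657
base 6: 46657 = 6^6 + 1; at 7: 7^7 + 1 = 823544; next = 823543
base 7: 823543 = 7^7; at 8: 8^8 = 16777216; next = 16777215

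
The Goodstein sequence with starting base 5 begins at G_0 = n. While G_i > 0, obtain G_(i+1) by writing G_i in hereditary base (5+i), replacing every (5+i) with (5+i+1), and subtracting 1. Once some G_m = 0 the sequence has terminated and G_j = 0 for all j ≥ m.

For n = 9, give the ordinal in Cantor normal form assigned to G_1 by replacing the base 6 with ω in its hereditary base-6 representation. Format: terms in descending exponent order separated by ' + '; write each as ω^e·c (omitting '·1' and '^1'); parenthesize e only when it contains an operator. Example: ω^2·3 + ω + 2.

ω + 3

i=0: 9 = 5 + 4 (b=5); 5→6: 6 + 4 = 10; 10−1 = 9
i=1: 9 = 6 + 3 (b=6); 6→7: 7 + 3 = 10; 10−1 = 9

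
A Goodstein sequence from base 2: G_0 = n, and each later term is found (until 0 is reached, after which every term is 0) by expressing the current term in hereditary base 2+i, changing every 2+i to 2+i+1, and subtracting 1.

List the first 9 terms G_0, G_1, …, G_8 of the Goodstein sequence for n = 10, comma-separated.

10, 83, 1025, 15625, 279935, 4215754, 84073323, 1937434592, 50000555551

10 —HB2→ 2^(2 + 1) + 2 —bump→ 3^(3 + 1) + 3 = 84 —(−1)→ 83
83 —HB3→ 3^(3 + 1) + 2 —bump→ 4^(4 + 1) + 2 = 1026 —(−1)→ 1025
1025 —HB4→ 4^(4 + 1) + 1 —bump→ 5^(5 + 1) + 1 = 15626 —(−1)→ 15625
15625 —HB5→ 5^(5 + 1) —bump→ 6^(6 + 1) = 279936 —(−1)→ 279935
279935 —HB6→ 5·6^6 + 5·6^5 + 5·6^4 + 5·6^3 + 5·6^2 + 5·6 + 5 —bump→ 5·7^7 + 5·7^5 + 5·7^4 + 5·7^3 + 5·7^2 + 5·7 + 5 = 4215755 —(−1)→ 4215754
4215754 —HB7→ 5·7^7 + 5·7^5 + 5·7^4 + 5·7^3 + 5·7^2 + 5·7 + 4 —bump→ 5·8^8 + 5·8^5 + 5·8^4 + 5·8^3 + 5·8^2 + 5·8 + 4 = 84073324 —(−1)→ 84073323
84073323 —HB8→ 5·8^8 + 5·8^5 + 5·8^4 + 5·8^3 + 5·8^2 + 5·8 + 3 —bump→ 5·9^9 + 5·9^5 + 5·9^4 + 5·9^3 + 5·9^2 + 5·9 + 3 = 1937434593 —(−1)→ 1937434592
1937434592 —HB9→ 5·9^9 + 5·9^5 + 5·9^4 + 5·9^3 + 5·9^2 + 5·9 + 2 —bump→ 5·10^10 + 5·10^5 + 5·10^4 + 5·10^3 + 5·10^2 + 5·10 + 2 = 50000555552 —(−1)→ 50000555551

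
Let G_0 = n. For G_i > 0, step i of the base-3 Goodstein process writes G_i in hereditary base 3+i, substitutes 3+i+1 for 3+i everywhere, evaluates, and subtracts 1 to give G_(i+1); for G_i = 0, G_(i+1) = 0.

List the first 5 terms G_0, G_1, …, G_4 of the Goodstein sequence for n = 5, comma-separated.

G_0 = 5. HB_3(5) = 3 + 2. Bump = 6. G_1 = 5.
G_1 = 5. HB_4(5) = 4 + 1. Bump = 6. G_2 = 5.
G_2 = 5. HB_5(5) = 5. Bump = 6. G_3 = 5.
G_3 = 5. HB_6(5) = 5. Bump = 5. G_4 = 4.

5, 5, 5, 5, 4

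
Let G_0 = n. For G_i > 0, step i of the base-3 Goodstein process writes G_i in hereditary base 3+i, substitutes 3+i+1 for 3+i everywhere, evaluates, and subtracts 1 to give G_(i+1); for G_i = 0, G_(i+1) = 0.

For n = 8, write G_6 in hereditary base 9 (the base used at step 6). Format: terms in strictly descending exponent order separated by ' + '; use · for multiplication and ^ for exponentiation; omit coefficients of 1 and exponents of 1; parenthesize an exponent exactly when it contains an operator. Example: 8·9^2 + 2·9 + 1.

9 + 2

step 0: 8 = 2·3 + 2; sub 4 for 3: 2·4 + 2; = 10; G_1 = 10−1 = 9
step 1: 9 = 2·4 + 1; sub 5 for 4: 2·5 + 1; = 11; G_2 = 11−1 = 10
step 2: 10 = 2·5; sub 6 for 5: 2·6; = 12; G_3 = 12−1 = 11
step 3: 11 = 6 + 5; sub 7 for 6: 7 + 5; = 12; G_4 = 12−1 = 11
step 4: 11 = 7 + 4; sub 8 for 7: 8 + 4; = 12; G_5 = 12−1 = 11
step 5: 11 = 8 + 3; sub 9 for 8: 9 + 3; = 12; G_6 = 12−1 = 11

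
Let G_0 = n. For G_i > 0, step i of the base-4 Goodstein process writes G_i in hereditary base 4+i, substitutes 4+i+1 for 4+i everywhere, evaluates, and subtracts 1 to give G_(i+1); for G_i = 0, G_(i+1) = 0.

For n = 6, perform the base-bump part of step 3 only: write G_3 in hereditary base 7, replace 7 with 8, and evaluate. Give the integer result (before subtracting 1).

6 —HB4→ 4 + 2 —bump→ 5 + 2 = 7 —(−1)→ 6
6 —HB5→ 5 + 1 —bump→ 6 + 1 = 7 —(−1)→ 6
6 —HB6→ 6 —bump→ 7 = 7 —(−1)→ 6
6 —HB7→ 6 —bump→ 6 = 6 —(−1)→ 5

6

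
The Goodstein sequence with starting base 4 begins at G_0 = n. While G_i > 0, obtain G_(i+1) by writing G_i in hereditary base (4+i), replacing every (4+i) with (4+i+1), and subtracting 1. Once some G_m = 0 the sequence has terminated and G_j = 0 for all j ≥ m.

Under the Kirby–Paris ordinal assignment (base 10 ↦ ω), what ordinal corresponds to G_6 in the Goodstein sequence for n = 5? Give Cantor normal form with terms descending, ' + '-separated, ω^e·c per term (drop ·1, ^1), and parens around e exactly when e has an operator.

[0] 5 ≡ 4 + 1 (base 4). Lift 5: 6. −1: 5.
[1] 5 ≡ 5 (base 5). Lift 6: 6. −1: 5.
[2] 5 ≡ 5 (base 6). Lift 7: 5. −1: 4.
[3] 4 ≡ 4 (base 7). Lift 8: 4. −1: 3.
[4] 3 ≡ 3 (base 8). Lift 9: 3. −1: 2.
[5] 2 ≡ 2 (base 9). Lift 10: 2. −1: 1.
[6] 1 ≡ 1 (base 10). Lift 11: 1. −1: 0.

1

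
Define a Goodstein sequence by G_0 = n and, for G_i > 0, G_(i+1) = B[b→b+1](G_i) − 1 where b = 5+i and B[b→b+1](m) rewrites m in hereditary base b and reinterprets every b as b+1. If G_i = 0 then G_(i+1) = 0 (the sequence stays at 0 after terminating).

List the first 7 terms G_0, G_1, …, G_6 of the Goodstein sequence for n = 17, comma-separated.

G_0 = 17. HB_5(17) = 3·5 + 2. Bump = 20. G_1 = 19.
G_1 = 19. HB_6(19) = 3·6 + 1. Bump = 22. G_2 = 21.
G_2 = 21. HB_7(21) = 3·7. Bump = 24. G_3 = 23.
G_3 = 23. HB_8(23) = 2·8 + 7. Bump = 25. G_4 = 24.
G_4 = 24. HB_9(24) = 2·9 + 6. Bump = 26. G_5 = 25.
G_5 = 25. HB_10(25) = 2·10 + 5. Bump = 27. G_6 = 26.

17, 19, 21, 23, 24, 25, 26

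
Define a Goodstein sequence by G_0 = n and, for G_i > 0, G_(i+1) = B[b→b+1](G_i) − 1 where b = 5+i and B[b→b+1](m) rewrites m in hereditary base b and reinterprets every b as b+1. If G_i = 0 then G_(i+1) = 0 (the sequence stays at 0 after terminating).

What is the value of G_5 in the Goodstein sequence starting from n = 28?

87

i=0: 28 = 5^2 + 3 (b=5); 5→6: 6^2 + 3 = 39; 39−1 = 38
i=1: 38 = 6^2 + 2 (b=6); 6→7: 7^2 + 2 = 51; 51−1 = 50
i=2: 50 = 7^2 + 1 (b=7); 7→8: 8^2 + 1 = 65; 65−1 = 64
i=3: 64 = 8^2 (b=8); 8→9: 9^2 = 81; 81−1 = 80
i=4: 80 = 8·9 + 8 (b=9); 9→10: 8·10 + 8 = 88; 88−1 = 87
i=5: 87 = 8·10 + 7 (b=10); 10→11: 8·11 + 7 = 95; 95−1 = 94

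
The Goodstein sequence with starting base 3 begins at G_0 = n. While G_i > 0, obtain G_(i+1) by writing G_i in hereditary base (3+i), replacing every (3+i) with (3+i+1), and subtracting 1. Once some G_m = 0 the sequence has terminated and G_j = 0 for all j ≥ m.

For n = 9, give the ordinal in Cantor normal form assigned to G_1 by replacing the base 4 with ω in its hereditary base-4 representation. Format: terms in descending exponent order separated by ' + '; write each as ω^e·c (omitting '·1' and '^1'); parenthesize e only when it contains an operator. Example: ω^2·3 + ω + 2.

ω·3 + 3

base 3: 9 = 3^2; at 4: 4^2 = 16; next = 15
base 4: 15 = 3·4 + 3; at 5: 3·5 + 3 = 18; next = 17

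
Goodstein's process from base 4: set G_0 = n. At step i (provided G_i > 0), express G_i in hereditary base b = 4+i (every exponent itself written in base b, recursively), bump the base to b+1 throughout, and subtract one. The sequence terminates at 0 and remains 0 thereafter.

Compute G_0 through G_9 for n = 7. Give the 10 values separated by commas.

step 0: 7 = 4 + 3; sub 5 for 4: 5 + 3; = 8; G_1 = 8−1 = 7
step 1: 7 = 5 + 2; sub 6 for 5: 6 + 2; = 8; G_2 = 8−1 = 7
step 2: 7 = 6 + 1; sub 7 for 6: 7 + 1; = 8; G_3 = 8−1 = 7
step 3: 7 = 7; sub 8 for 7: 8; = 8; G_4 = 8−1 = 7
step 4: 7 = 7; sub 9 for 8: 7; = 7; G_5 = 7−1 = 6
step 5: 6 = 6; sub 10 for 9: 6; = 6; G_6 = 6−1 = 5
step 6: 5 = 5; sub 11 for 10: 5; = 5; G_7 = 5−1 = 4
step 7: 4 = 4; sub 12 for 11: 4; = 4; G_8 = 4−1 = 3
step 8: 3 = 3; sub 13 for 12: 3; = 3; G_9 = 3−1 = 2

7, 7, 7, 7, 7, 6, 5, 4, 3, 2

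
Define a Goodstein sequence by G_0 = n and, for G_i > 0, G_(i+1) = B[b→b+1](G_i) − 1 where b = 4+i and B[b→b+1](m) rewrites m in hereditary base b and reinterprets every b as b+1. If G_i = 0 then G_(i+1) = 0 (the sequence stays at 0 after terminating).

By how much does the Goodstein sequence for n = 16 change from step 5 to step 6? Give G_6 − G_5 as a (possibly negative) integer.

[0] 16 ≡ 4^2 (base 4). Lift 5: 25. −1: 24.
[1] 24 ≡ 4·5 + 4 (base 5). Lift 6: 28. −1: 27.
[2] 27 ≡ 4·6 + 3 (base 6). Lift 7: 31. −1: 30.
[3] 30 ≡ 4·7 + 2 (base 7). Lift 8: 34. −1: 33.
[4] 33 ≡ 4·8 + 1 (base 8). Lift 9: 37. −1: 36.
[5] 36 ≡ 4·9 (base 9). Lift 10: 40. −1: 39.

3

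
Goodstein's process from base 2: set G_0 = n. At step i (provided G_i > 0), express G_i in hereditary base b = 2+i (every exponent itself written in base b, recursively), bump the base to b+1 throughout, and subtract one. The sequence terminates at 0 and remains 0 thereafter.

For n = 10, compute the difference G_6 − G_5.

i=0: 10 = 2^(2 + 1) + 2 (b=2); 2→3: 3^(3 + 1) + 3 = 84; 84−1 = 83
i=1: 83 = 3^(3 + 1) + 2 (b=3); 3→4: 4^(4 + 1) + 2 = 1026; 1026−1 = 1025
i=2: 1025 = 4^(4 + 1) + 1 (b=4); 4→5: 5^(5 + 1) + 1 = 15626; 15626−1 = 15625
i=3: 15625 = 5^(5 + 1) (b=5); 5→6: 6^(6 + 1) = 279936; 279936−1 = 279935
i=4: 279935 = 5·6^6 + 5·6^5 + 5·6^4 + 5·6^3 + 5·6^2 + 5·6 + 5 (b=6); 6→7: 5·7^7 + 5·7^5 + 5·7^4 + 5·7^3 + 5·7^2 + 5·7 + 5 = 4215755; 4215755−1 = 4215754
i=5: 4215754 = 5·7^7 + 5·7^5 + 5·7^4 + 5·7^3 + 5·7^2 + 5·7 + 4 (b=7); 7→8: 5·8^8 + 5·8^5 + 5·8^4 + 5·8^3 + 5·8^2 + 5·8 + 4 = 84073324; 84073324−1 = 84073323

79857569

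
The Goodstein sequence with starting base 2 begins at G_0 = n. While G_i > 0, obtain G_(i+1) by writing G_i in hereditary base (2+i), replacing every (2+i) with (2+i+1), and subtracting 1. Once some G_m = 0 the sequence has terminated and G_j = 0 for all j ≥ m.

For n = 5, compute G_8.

(0) 5|_2 = 2^2 + 1 ↦ 3^3 + 1|_3 = 28 ⇒ 27
(1) 27|_3 = 3^3 ↦ 4^4|_4 = 256 ⇒ 255
(2) 255|_4 = 3·4^3 + 3·4^2 + 3·4 + 3 ↦ 3·5^3 + 3·5^2 + 3·5 + 3|_5 = 468 ⇒ 467
(3) 467|_5 = 3·5^3 + 3·5^2 + 3·5 + 2 ↦ 3·6^3 + 3·6^2 + 3·6 + 2|_6 = 776 ⇒ 775
(4) 775|_6 = 3·6^3 + 3·6^2 + 3·6 + 1 ↦ 3·7^3 + 3·7^2 + 3·7 + 1|_7 = 1198 ⇒ 1197
(5) 1197|_7 = 3·7^3 + 3·7^2 + 3·7 ↦ 3·8^3 + 3·8^2 + 3·8|_8 = 1752 ⇒ 1751
(6) 1751|_8 = 3·8^3 + 3·8^2 + 2·8 + 7 ↦ 3·9^3 + 3·9^2 + 2·9 + 7|_9 = 2455 ⇒ 2454
(7) 2454|_9 = 3·9^3 + 3·9^2 + 2·9 + 6 ↦ 3·10^3 + 3·10^2 + 2·10 + 6|_10 = 3326 ⇒ 3325

3325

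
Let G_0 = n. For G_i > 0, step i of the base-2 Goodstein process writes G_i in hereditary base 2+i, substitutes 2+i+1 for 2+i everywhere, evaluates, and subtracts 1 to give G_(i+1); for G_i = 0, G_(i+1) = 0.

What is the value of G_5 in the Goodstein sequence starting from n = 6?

(0) 6|_2 = 2^2 + 2 ↦ 3^3 + 3|_3 = 30 ⇒ 29
(1) 29|_3 = 3^3 + 2 ↦ 4^4 + 2|_4 = 258 ⇒ 257
(2) 257|_4 = 4^4 + 1 ↦ 5^5 + 1|_5 = 3126 ⇒ 3125
(3) 3125|_5 = 5^5 ↦ 6^6|_6 = 46656 ⇒ 46655
(4) 46655|_6 = 5·6^5 + 5·6^4 + 5·6^3 + 5·6^2 + 5·6 + 5 ↦ 5·7^5 + 5·7^4 + 5·7^3 + 5·7^2 + 5·7 + 5|_7 = 98040 ⇒ 98039
(5) 98039|_7 = 5·7^5 + 5·7^4 + 5·7^3 + 5·7^2 + 5·7 + 4 ↦ 5·8^5 + 5·8^4 + 5·8^3 + 5·8^2 + 5·8 + 4|_8 = 187244 ⇒ 187243

98039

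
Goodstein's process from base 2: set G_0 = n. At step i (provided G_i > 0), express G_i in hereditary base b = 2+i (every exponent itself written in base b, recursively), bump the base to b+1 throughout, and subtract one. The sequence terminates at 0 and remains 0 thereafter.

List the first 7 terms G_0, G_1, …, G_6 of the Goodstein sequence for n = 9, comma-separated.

9, 81, 1023, 9842, 140743, 2471826, 50333399

base 2: 9 = 2^(2 + 1) + 1; at 3: 3^(3 + 1) + 1 = 82; next = 81
base 3: 81 = 3^(3 + 1); at 4: 4^(4 + 1) = 1024; next = 1023
base 4: 1023 = 3·4^4 + 3·4^3 + 3·4^2 + 3·4 + 3; at 5: 3·5^5 + 3·5^3 + 3·5^2 + 3·5 + 3 = 9843; next = 9842
base 5: 9842 = 3·5^5 + 3·5^3 + 3·5^2 + 3·5 + 2; at 6: 3·6^6 + 3·6^3 + 3·6^2 + 3·6 + 2 = 140744; next = 140743
base 6: 140743 = 3·6^6 + 3·6^3 + 3·6^2 + 3·6 + 1; at 7: 3·7^7 + 3·7^3 + 3·7^2 + 3·7 + 1 = 2471827; next = 2471826
base 7: 2471826 = 3·7^7 + 3·7^3 + 3·7^2 + 3·7; at 8: 3·8^8 + 3·8^3 + 3·8^2 + 3·8 = 50333400; next = 50333399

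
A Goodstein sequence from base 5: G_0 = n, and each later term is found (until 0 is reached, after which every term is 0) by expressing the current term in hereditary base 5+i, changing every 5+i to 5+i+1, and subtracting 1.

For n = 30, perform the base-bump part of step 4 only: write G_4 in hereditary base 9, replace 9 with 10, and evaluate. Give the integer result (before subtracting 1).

step 0: 30 = 5^2 + 5; sub 6 for 5: 6^2 + 6; = 42; G_1 = 42−1 = 41
step 1: 41 = 6^2 + 5; sub 7 for 6: 7^2 + 5; = 54; G_2 = 54−1 = 53
step 2: 53 = 7^2 + 4; sub 8 for 7: 8^2 + 4; = 68; G_3 = 68−1 = 67
step 3: 67 = 8^2 + 3; sub 9 for 8: 9^2 + 3; = 84; G_4 = 84−1 = 83
step 4: 83 = 9^2 + 2; sub 10 for 9: 10^2 + 2; = 102; G_5 = 102−1 = 101

102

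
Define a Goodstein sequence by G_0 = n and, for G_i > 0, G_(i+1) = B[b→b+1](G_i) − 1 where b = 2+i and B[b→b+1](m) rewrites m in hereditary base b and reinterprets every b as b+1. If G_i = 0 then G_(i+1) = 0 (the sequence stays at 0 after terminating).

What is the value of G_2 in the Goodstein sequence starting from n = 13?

step 0: 13 = 2^(2 + 1) + 2^2 + 1; sub 3 for 2: 3^(3 + 1) + 3^3 + 1; = 109; G_1 = 109−1 = 108
step 1: 108 = 3^(3 + 1) + 3^3; sub 4 for 3: 4^(4 + 1) + 4^4; = 1280; G_2 = 1280−1 = 1279

1279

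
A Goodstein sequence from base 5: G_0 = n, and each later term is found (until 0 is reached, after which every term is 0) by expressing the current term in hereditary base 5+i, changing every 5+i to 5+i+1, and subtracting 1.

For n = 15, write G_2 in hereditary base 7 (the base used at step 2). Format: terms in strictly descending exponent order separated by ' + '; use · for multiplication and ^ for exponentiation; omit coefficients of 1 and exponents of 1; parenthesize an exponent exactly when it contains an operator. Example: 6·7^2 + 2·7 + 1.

G_0=15  [base 5] 3·5  →[5↦6]→  3·6 = 18  −1 ⇒ G_1=17
G_1=17  [base 6] 2·6 + 5  →[6↦7]→  2·7 + 5 = 19  −1 ⇒ G_2=18

2·7 + 4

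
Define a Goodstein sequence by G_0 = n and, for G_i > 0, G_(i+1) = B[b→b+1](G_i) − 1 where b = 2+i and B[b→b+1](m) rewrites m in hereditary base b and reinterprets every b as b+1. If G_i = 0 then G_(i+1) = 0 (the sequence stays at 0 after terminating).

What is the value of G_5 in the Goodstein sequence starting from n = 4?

109

G_0=4  [base 2] 2^2  →[2↦3]→  3^3 = 27  −1 ⇒ G_1=26
G_1=26  [base 3] 2·3^2 + 2·3 + 2  →[3↦4]→  2·4^2 + 2·4 + 2 = 42  −1 ⇒ G_2=41
G_2=41  [base 4] 2·4^2 + 2·4 + 1  →[4↦5]→  2·5^2 + 2·5 + 1 = 61  −1 ⇒ G_3=60
G_3=60  [base 5] 2·5^2 + 2·5  →[5↦6]→  2·6^2 + 2·6 = 84  −1 ⇒ G_4=83
G_4=83  [base 6] 2·6^2 + 6 + 5  →[6↦7]→  2·7^2 + 7 + 5 = 110  −1 ⇒ G_5=109
G_5=109  [base 7] 2·7^2 + 7 + 4  →[7↦8]→  2·8^2 + 8 + 4 = 140  −1 ⇒ G_6=139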